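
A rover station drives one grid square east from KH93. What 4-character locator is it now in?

Longitude square 9; +1 → 10, wraps to 0, carry into field.
Longitude field K = 10; +1 → 11 = L.
The latitude characters are unchanged.

LH03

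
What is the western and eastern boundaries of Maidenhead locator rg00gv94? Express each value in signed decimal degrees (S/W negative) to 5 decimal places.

Field R=17, G=6: +17·20° lon, +6·10° lat → SW at lon 160°, lat -30°.
Square 0, 0: +0·2° lon, +0·1° lat → SW at lon 160°, lat -30°.
Subsquare g=6, v=21: +6·0.0833333° lon, +21·0.0416667° lat → SW at lon 160.5°, lat -29.125°.
Extended square 9, 4: +9·0.00833333° lon, +4·0.00416667° lat → SW at lon 160.575°, lat -29.1083°.
Cell spans 0.00833333° lon × 0.00416667° lat.
west 160.57500, east 160.58333.

160.57500, 160.58333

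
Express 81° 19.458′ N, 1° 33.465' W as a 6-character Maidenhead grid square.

IR91fh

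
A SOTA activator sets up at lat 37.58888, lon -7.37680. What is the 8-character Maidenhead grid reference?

IM67ho41

Shift to the Maidenhead origin (180°W, 90°S): lon 172.62320, lat 127.58888.
Field: 172.62320/20 → 8 → I, 127.58888/10 → 12 → M; chars IM.
Square: 12.62320/2 → 6, 7.58888/1 → 7; chars 67.
Subsquare: 0.62320/0.0833333 → 7 → h, 0.58888/0.0416667 → 14 → o; chars ho.
Extended square: 0.03987/0.00833333 → 4, 0.00555/0.00416667 → 1; chars 41.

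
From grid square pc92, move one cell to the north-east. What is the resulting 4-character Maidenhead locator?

QC03

Longitude square 9; +1 → 10, wraps to 0, carry into field.
Longitude field P = 15; +1 → 16 = Q.
Latitude square 2; +1 → 3.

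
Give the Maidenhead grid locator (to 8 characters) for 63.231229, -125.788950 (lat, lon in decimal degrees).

CP73cf55

Add 180° to longitude and 90° to latitude: 54.21105, 153.23123.
Field: 54.21105/20 → 2 → C, 153.23123/10 → 15 → P; chars CP.
Square: 14.21105/2 → 7, 3.23123/1 → 3; chars 73.
Subsquare: 0.21105/0.0833333 → 2 → c, 0.23123/0.0416667 → 5 → f; chars cf.
Extended square: 0.04438/0.00833333 → 5, 0.02290/0.00416667 → 5; chars 55.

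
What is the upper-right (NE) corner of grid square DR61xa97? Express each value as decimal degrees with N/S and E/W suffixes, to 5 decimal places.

81.03333° N, 106.00000° W

Field D=3, R=17: +3·20° lon, +17·10° lat → SW at lon -120°, lat 80°.
Square 6, 1: +6·2° lon, +1·1° lat → SW at lon -108°, lat 81°.
Subsquare x=23, a=0: +23·0.0833333° lon, +0·0.0416667° lat → SW at lon -106.083°, lat 81°.
Extended square 9, 7: +9·0.00833333° lon, +7·0.00416667° lat → SW at lon -106.008°, lat 81.0292°.
Cell spans 0.00833333° lon × 0.00416667° lat. NE corner is SW corner plus one full cell.
latitude 81.03333° N, longitude 106.00000° W.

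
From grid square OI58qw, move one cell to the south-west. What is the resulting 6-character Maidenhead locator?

Longitude subsquare q = 16; −1 → 15 = p.
Latitude subsquare w = 22; −1 → 21 = v.

OI58pv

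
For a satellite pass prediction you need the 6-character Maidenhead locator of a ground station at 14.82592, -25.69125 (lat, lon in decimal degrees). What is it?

Add 180° to longitude and 90° to latitude: 154.3088, 104.8259.
Field: lon ⌊154.3088/20⌋ = 7 → H; lat ⌊104.8259/10⌋ = 10 → K.
Square: lon ⌊14.3088/2⌋ = 7; lat ⌊4.8259/1⌋ = 4.
Subsquare: lon ⌊0.3088/0.0833333⌋ = 3 → d; lat ⌊0.8259/0.0416667⌋ = 19 → t.

HK74dt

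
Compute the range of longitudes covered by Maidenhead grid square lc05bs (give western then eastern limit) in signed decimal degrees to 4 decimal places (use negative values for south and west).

Field L=11, C=2: +11·20° lon, +2·10° lat → SW at lon 40°, lat -70°.
Square 0, 5: +0·2° lon, +5·1° lat → SW at lon 40°, lat -65°.
Subsquare b=1, s=18: +1·0.0833333° lon, +18·0.0416667° lat → SW at lon 40.0833°, lat -64.25°.
Cell spans 0.0833333° lon × 0.0416667° lat.
west 40.0833, east 40.1667.

40.0833, 40.1667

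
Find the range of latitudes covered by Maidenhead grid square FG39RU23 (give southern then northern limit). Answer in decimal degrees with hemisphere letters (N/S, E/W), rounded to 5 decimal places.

Field F=5, G=6: +5·20° lon, +6·10° lat → SW at lon -80°, lat -30°.
Square 3, 9: +3·2° lon, +9·1° lat → SW at lon -74°, lat -21°.
Subsquare r=17, u=20: +17·0.0833333° lon, +20·0.0416667° lat → SW at lon -72.5833°, lat -20.1667°.
Extended square 2, 3: +2·0.00833333° lon, +3·0.00416667° lat → SW at lon -72.5667°, lat -20.1542°.
Cell spans 0.00833333° lon × 0.00416667° lat.
south 20.15417° S, north 20.15000° S.

20.15417° S, 20.15000° S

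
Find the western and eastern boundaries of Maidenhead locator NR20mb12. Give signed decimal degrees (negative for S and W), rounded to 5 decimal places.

85.00833, 85.01667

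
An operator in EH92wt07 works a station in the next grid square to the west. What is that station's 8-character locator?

EH92vt97

Longitude extended square 0; −1 → -1, wraps to 9, carry into subsquare.
Longitude subsquare w = 22; −1 → 21 = v.
The latitude characters are unchanged.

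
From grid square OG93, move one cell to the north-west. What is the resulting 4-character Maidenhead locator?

OG84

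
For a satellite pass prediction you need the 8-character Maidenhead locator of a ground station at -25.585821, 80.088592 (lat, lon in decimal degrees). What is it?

Offset from 180°W / 90°S: lon 260.08859°, lat 64.41418°.
Field: lon ⌊260.08859/20⌋ = 13 → N; lat ⌊64.41418/10⌋ = 6 → G.
Square: lon ⌊0.08859/2⌋ = 0; lat ⌊4.41418/1⌋ = 4.
Subsquare: lon ⌊0.08859/0.0833333⌋ = 1 → b; lat ⌊0.41418/0.0416667⌋ = 9 → j.
Extended square: lon ⌊0.00526/0.00833333⌋ = 0; lat ⌊0.03918/0.00416667⌋ = 9.

NG04bj09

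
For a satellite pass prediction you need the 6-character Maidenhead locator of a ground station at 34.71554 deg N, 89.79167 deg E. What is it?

Offset from 180°W / 90°S: lon 269.7917°, lat 124.7155°.
Field: lon ⌊269.7917/20⌋ = 13 → N; lat ⌊124.7155/10⌋ = 12 → M.
Square: lon ⌊9.7917/2⌋ = 4; lat ⌊4.7155/1⌋ = 4.
Subsquare: lon ⌊1.7917/0.0833333⌋ = 21 → v; lat ⌊0.7155/0.0416667⌋ = 17 → r.

NM44vr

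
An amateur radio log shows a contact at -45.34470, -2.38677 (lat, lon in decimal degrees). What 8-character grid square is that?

IE84tp37

Add 180° to longitude and 90° to latitude: 177.61323, 44.65530.
Field (20°×10°, letters A–R): 177.61323/20 → 8 → I, 44.65530/10 → 4 → E; chars IE.
Square (2°×1°, digits 0–9): 17.61323/2 → 8, 4.65530/1 → 4; chars 84.
Subsquare (5′×2.5′, letters a–x): 1.61323/0.0833333 → 19 → t, 0.65530/0.0416667 → 15 → p; chars tp.
Extended square (30″×15″, digits 0–9): 0.02990/0.00833333 → 3, 0.03030/0.00416667 → 7; chars 37.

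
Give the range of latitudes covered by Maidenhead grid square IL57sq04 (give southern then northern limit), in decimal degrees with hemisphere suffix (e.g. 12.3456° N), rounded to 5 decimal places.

Field I=8, L=11: +8·20° lon, +11·10° lat → SW at lon -20°, lat 20°.
Square 5, 7: +5·2° lon, +7·1° lat → SW at lon -10°, lat 27°.
Subsquare s=18, q=16: +18·0.0833333° lon, +16·0.0416667° lat → SW at lon -8.5°, lat 27.6667°.
Extended square 0, 4: +0·0.00833333° lon, +4·0.00416667° lat → SW at lon -8.5°, lat 27.6833°.
Cell spans 0.00833333° lon × 0.00416667° lat.
south 27.68333° N, north 27.68750° N.

27.68333° N, 27.68750° N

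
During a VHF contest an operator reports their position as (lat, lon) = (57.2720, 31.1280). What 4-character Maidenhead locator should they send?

KO57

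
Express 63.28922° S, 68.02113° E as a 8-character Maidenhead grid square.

MC46ar20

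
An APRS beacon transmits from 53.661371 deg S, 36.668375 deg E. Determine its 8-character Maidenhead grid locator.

KD86ii01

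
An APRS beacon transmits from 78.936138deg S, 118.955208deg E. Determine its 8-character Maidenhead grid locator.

OB91lb45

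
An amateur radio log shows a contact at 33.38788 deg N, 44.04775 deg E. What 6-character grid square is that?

Add 180° to longitude and 90° to latitude: 224.0478, 123.3879.
Field (20°×10°, letters A–R): lon ⌊224.0478/20⌋ = 11 → L; lat ⌊123.3879/10⌋ = 12 → M.
Square (2°×1°, digits 0–9): lon ⌊4.0478/2⌋ = 2; lat ⌊3.3879/1⌋ = 3.
Subsquare (5′×2.5′, letters a–x): lon ⌊0.0478/0.0833333⌋ = 0 → a; lat ⌊0.3879/0.0416667⌋ = 9 → j.

LM23aj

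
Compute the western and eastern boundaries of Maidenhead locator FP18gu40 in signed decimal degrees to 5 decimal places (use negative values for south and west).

-77.46667, -77.45833

Field F=5, P=15: +5·20° lon, +15·10° lat → SW at lon -80°, lat 60°.
Square 1, 8: +1·2° lon, +8·1° lat → SW at lon -78°, lat 68°.
Subsquare g=6, u=20: +6·0.0833333° lon, +20·0.0416667° lat → SW at lon -77.5°, lat 68.8333°.
Extended square 4, 0: +4·0.00833333° lon, +0·0.00416667° lat → SW at lon -77.4667°, lat 68.8333°.
Cell spans 0.00833333° lon × 0.00416667° lat.
west -77.46667, east -77.45833.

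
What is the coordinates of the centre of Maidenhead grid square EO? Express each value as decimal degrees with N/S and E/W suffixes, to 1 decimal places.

Field E=4, O=14: +4·20° lon, +14·10° lat → SW at lon -100°, lat 50°.
Cell spans 20° lon × 10° lat. Centre is SW corner plus half of each.
latitude 55.0° N, longitude 90.0° W.

55.0° N, 90.0° W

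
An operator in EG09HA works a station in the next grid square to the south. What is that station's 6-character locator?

EG08hx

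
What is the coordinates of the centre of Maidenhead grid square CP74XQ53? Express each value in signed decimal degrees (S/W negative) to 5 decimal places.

Field C=2, P=15: +2·20° lon, +15·10° lat → SW at lon -140°, lat 60°.
Square 7, 4: +7·2° lon, +4·1° lat → SW at lon -126°, lat 64°.
Subsquare x=23, q=16: +23·0.0833333° lon, +16·0.0416667° lat → SW at lon -124.083°, lat 64.6667°.
Extended square 5, 3: +5·0.00833333° lon, +3·0.00416667° lat → SW at lon -124.042°, lat 64.6792°.
Cell spans 0.00833333° lon × 0.00416667° lat. Centre is SW corner plus half of each.
latitude 64.68125, longitude -124.03750.

64.68125, -124.03750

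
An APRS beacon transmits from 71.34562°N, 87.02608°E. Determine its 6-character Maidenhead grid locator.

NQ31mi

Add 180° to longitude and 90° to latitude: 267.0261, 161.3456.
Field (20°×10°, letters A–R): lon ⌊267.0261/20⌋ = 13 → N; lat ⌊161.3456/10⌋ = 16 → Q.
Square (2°×1°, digits 0–9): lon ⌊7.0261/2⌋ = 3; lat ⌊1.3456/1⌋ = 1.
Subsquare (5′×2.5′, letters a–x): lon ⌊1.0261/0.0833333⌋ = 12 → m; lat ⌊0.3456/0.0416667⌋ = 8 → i.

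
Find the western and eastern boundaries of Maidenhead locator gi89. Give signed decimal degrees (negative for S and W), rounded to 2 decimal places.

-44.00, -42.00

Field G=6, I=8: +6·20° lon, +8·10° lat → SW at lon -60°, lat -10°.
Square 8, 9: +8·2° lon, +9·1° lat → SW at lon -44°, lat -1°.
Cell spans 2° lon × 1° lat.
west -44.00, east -42.00.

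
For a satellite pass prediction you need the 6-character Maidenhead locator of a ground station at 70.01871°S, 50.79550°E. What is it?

LB59jx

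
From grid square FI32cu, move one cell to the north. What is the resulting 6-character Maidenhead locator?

FI32cv

Latitude subsquare u = 20; +1 → 21 = v.
The longitude characters are unchanged.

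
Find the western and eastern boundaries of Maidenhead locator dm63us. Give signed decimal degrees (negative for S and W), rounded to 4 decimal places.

-106.3333, -106.2500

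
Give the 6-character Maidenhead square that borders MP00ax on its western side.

LP90xx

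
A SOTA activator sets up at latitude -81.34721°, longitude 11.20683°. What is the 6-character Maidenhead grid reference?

Add 180° to longitude and 90° to latitude: 191.2068, 8.6528.
Field: lon ⌊191.2068/20⌋ = 9 → J; lat ⌊8.6528/10⌋ = 0 → A.
Square: lon ⌊11.2068/2⌋ = 5; lat ⌊8.6528/1⌋ = 8.
Subsquare: lon ⌊1.2068/0.0833333⌋ = 14 → o; lat ⌊0.6528/0.0416667⌋ = 15 → p.

JA58op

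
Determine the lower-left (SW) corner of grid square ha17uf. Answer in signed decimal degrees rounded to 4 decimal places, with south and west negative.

-82.7917, -36.3333

Field H=7, A=0: +7·20° lon, +0·10° lat → SW at lon -40°, lat -90°.
Square 1, 7: +1·2° lon, +7·1° lat → SW at lon -38°, lat -83°.
Subsquare u=20, f=5: +20·0.0833333° lon, +5·0.0416667° lat → SW at lon -36.3333°, lat -82.7917°.
latitude -82.7917, longitude -36.3333.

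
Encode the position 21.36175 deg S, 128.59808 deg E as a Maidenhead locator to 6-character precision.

Offset from 180°W / 90°S: lon 308.5981°, lat 68.6382°.
Field: 308.5981/20 → 15 → P, 68.6382/10 → 6 → G; chars PG.
Square: 8.5981/2 → 4, 8.6382/1 → 8; chars 48.
Subsquare: 0.5981/0.0833333 → 7 → h, 0.6382/0.0416667 → 15 → p; chars hp.

PG48hp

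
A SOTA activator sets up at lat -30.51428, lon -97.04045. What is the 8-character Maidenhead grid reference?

Shift to the Maidenhead origin (180°W, 90°S): lon 82.95955, lat 59.48572.
Field (20°×10°, letters A–R): 82.95955/20 → 4 → E, 59.48572/10 → 5 → F; chars EF.
Square (2°×1°, digits 0–9): 2.95955/2 → 1, 9.48572/1 → 9; chars 19.
Subsquare (5′×2.5′, letters a–x): 0.95955/0.0833333 → 11 → l, 0.48572/0.0416667 → 11 → l; chars ll.
Extended square (30″×15″, digits 0–9): 0.04288/0.00833333 → 5, 0.02739/0.00416667 → 6; chars 56.

EF19ll56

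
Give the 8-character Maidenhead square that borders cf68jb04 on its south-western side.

CF68ib93

Longitude extended square 0; −1 → -1, wraps to 9, carry into subsquare.
Longitude subsquare j = 9; −1 → 8 = i.
Latitude extended square 4; −1 → 3.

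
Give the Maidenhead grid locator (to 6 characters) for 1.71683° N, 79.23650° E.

MJ91or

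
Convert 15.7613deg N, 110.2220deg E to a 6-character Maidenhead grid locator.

Add 180° to longitude and 90° to latitude: 290.2220, 105.7613.
Field: lon ⌊290.2220/20⌋ = 14 → O; lat ⌊105.7613/10⌋ = 10 → K.
Square: lon ⌊10.2220/2⌋ = 5; lat ⌊5.7613/1⌋ = 5.
Subsquare: lon ⌊0.2220/0.0833333⌋ = 2 → c; lat ⌊0.7613/0.0416667⌋ = 18 → s.

OK55cs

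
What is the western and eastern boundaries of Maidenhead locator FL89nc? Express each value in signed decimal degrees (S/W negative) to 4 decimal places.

-62.9167, -62.8333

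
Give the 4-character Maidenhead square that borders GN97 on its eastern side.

HN07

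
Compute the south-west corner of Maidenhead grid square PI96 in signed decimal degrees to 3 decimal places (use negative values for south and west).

-4.000, 138.000

Field P=15, I=8: +15·20° lon, +8·10° lat → SW at lon 120°, lat -10°.
Square 9, 6: +9·2° lon, +6·1° lat → SW at lon 138°, lat -4°.
latitude -4.000, longitude 138.000.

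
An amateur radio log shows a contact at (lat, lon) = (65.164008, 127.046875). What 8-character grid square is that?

PP35md59

Add 180° to longitude and 90° to latitude: 307.04688, 155.16401.
Field (20°×10°, letters A–R): 307.04688/20 → 15 → P, 155.16401/10 → 15 → P; chars PP.
Square (2°×1°, digits 0–9): 7.04688/2 → 3, 5.16401/1 → 5; chars 35.
Subsquare (5′×2.5′, letters a–x): 1.04688/0.0833333 → 12 → m, 0.16401/0.0416667 → 3 → d; chars md.
Extended square (30″×15″, digits 0–9): 0.04688/0.00833333 → 5, 0.03901/0.00416667 → 9; chars 59.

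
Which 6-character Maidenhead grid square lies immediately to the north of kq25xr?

KQ25xs

Latitude subsquare r = 17; +1 → 18 = s.
The longitude characters are unchanged.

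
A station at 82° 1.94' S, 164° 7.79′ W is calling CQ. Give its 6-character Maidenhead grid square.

AA77wx

Shift to the Maidenhead origin (180°W, 90°S): lon 15.8702, lat 7.9677.
Field: 15.8702/20 → 0 → A, 7.9677/10 → 0 → A; chars AA.
Square: 15.8702/2 → 7, 7.9677/1 → 7; chars 77.
Subsquare: 1.8702/0.0833333 → 22 → w, 0.9677/0.0416667 → 23 → x; chars wx.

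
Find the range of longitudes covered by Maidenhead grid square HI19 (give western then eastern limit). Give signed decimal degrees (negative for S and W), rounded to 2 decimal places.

Field H=7, I=8: +7·20° lon, +8·10° lat → SW at lon -40°, lat -10°.
Square 1, 9: +1·2° lon, +9·1° lat → SW at lon -38°, lat -1°.
Cell spans 2° lon × 1° lat.
west -38.00, east -36.00.

-38.00, -36.00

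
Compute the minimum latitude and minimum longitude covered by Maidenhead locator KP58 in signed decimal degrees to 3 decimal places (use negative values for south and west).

68.000, 30.000

Field K=10, P=15: +10·20° lon, +15·10° lat → SW at lon 20°, lat 60°.
Square 5, 8: +5·2° lon, +8·1° lat → SW at lon 30°, lat 68°.
latitude 68.000, longitude 30.000.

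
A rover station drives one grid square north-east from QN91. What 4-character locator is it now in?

RN02

Longitude square 9; +1 → 10, wraps to 0, carry into field.
Longitude field Q = 16; +1 → 17 = R.
Latitude square 1; +1 → 2.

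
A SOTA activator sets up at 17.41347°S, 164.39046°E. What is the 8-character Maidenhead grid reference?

RH22eo60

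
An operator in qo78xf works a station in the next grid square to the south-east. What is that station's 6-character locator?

QO88ae

Longitude subsquare x = 23; +1 → 24, wraps to 0 = a, carry into square.
Longitude square 7; +1 → 8.
Latitude subsquare f = 5; −1 → 4 = e.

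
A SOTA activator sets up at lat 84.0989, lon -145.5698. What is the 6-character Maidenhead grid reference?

Shift to the Maidenhead origin (180°W, 90°S): lon 34.4302, lat 174.0989.
Field (20°×10°, letters A–R): 34.4302/20 → 1 → B, 174.0989/10 → 17 → R; chars BR.
Square (2°×1°, digits 0–9): 14.4302/2 → 7, 4.0989/1 → 4; chars 74.
Subsquare (5′×2.5′, letters a–x): 0.4302/0.0833333 → 5 → f, 0.0989/0.0416667 → 2 → c; chars fc.

BR74fc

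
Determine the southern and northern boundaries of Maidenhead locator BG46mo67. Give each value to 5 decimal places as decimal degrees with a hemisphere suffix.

Field B=1, G=6: +1·20° lon, +6·10° lat → SW at lon -160°, lat -30°.
Square 4, 6: +4·2° lon, +6·1° lat → SW at lon -152°, lat -24°.
Subsquare m=12, o=14: +12·0.0833333° lon, +14·0.0416667° lat → SW at lon -151°, lat -23.4167°.
Extended square 6, 7: +6·0.00833333° lon, +7·0.00416667° lat → SW at lon -150.95°, lat -23.3875°.
Cell spans 0.00833333° lon × 0.00416667° lat.
south 23.38750° S, north 23.38333° S.

23.38750° S, 23.38333° S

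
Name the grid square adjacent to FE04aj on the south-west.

EE94xi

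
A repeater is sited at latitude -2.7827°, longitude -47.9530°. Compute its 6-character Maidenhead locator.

GI67af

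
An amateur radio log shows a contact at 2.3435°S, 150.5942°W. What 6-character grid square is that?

BI47qp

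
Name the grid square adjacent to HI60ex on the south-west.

Longitude subsquare e = 4; −1 → 3 = d.
Latitude subsquare x = 23; −1 → 22 = w.

HI60dw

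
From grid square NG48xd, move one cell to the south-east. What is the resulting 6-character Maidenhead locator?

NG58ac

Longitude subsquare x = 23; +1 → 24, wraps to 0 = a, carry into square.
Longitude square 4; +1 → 5.
Latitude subsquare d = 3; −1 → 2 = c.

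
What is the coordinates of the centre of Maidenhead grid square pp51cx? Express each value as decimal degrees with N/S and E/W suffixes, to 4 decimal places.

Field P=15, P=15: +15·20° lon, +15·10° lat → SW at lon 120°, lat 60°.
Square 5, 1: +5·2° lon, +1·1° lat → SW at lon 130°, lat 61°.
Subsquare c=2, x=23: +2·0.0833333° lon, +23·0.0416667° lat → SW at lon 130.167°, lat 61.9583°.
Cell spans 0.0833333° lon × 0.0416667° lat. Centre is SW corner plus half of each.
latitude 61.9792° N, longitude 130.2083° E.

61.9792° N, 130.2083° E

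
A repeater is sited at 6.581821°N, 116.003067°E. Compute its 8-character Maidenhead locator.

Shift to the Maidenhead origin (180°W, 90°S): lon 296.00307, lat 96.58182.
Field: lon ⌊296.00307/20⌋ = 14 → O; lat ⌊96.58182/10⌋ = 9 → J.
Square: lon ⌊16.00307/2⌋ = 8; lat ⌊6.58182/1⌋ = 6.
Subsquare: lon ⌊0.00307/0.0833333⌋ = 0 → a; lat ⌊0.58182/0.0416667⌋ = 13 → n.
Extended square: lon ⌊0.00307/0.00833333⌋ = 0; lat ⌊0.04015/0.00416667⌋ = 9.

OJ86an09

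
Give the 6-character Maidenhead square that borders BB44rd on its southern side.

BB44rc

Latitude subsquare d = 3; −1 → 2 = c.
The longitude characters are unchanged.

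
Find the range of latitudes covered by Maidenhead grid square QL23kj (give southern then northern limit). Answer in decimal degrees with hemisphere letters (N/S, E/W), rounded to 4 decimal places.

23.3750° N, 23.4167° N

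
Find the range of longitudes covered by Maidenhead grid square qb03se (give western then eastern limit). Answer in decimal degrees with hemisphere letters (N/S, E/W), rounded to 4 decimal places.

141.5000° E, 141.5833° E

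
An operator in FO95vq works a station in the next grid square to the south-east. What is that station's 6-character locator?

Longitude subsquare v = 21; +1 → 22 = w.
Latitude subsquare q = 16; −1 → 15 = p.

FO95wp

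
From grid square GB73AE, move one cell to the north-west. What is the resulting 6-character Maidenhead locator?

Longitude subsquare a = 0; −1 → -1, wraps to 23 = x, carry into square.
Longitude square 7; −1 → 6.
Latitude subsquare e = 4; +1 → 5 = f.

GB63xf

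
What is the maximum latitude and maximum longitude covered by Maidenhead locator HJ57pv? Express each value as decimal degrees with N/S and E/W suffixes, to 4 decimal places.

7.9167° N, 28.6667° W

Field H=7, J=9: +7·20° lon, +9·10° lat → SW at lon -40°, lat 0°.
Square 5, 7: +5·2° lon, +7·1° lat → SW at lon -30°, lat 7°.
Subsquare p=15, v=21: +15·0.0833333° lon, +21·0.0416667° lat → SW at lon -28.75°, lat 7.875°.
Cell spans 0.0833333° lon × 0.0416667° lat. NE corner is SW corner plus one full cell.
latitude 7.9167° N, longitude 28.6667° W.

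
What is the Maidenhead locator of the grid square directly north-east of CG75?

CG86

Longitude square 7; +1 → 8.
Latitude square 5; +1 → 6.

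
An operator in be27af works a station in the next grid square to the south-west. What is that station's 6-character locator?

BE17xe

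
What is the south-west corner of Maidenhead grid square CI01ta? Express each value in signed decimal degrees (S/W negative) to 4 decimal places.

Field C=2, I=8: +2·20° lon, +8·10° lat → SW at lon -140°, lat -10°.
Square 0, 1: +0·2° lon, +1·1° lat → SW at lon -140°, lat -9°.
Subsquare t=19, a=0: +19·0.0833333° lon, +0·0.0416667° lat → SW at lon -138.417°, lat -9°.
latitude -9.0000, longitude -138.4167.

-9.0000, -138.4167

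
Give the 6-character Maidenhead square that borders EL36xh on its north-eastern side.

Longitude subsquare x = 23; +1 → 24, wraps to 0 = a, carry into square.
Longitude square 3; +1 → 4.
Latitude subsquare h = 7; +1 → 8 = i.

EL46ai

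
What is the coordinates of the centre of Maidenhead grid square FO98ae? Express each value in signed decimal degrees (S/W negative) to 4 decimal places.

Field F=5, O=14: +5·20° lon, +14·10° lat → SW at lon -80°, lat 50°.
Square 9, 8: +9·2° lon, +8·1° lat → SW at lon -62°, lat 58°.
Subsquare a=0, e=4: +0·0.0833333° lon, +4·0.0416667° lat → SW at lon -62°, lat 58.1667°.
Cell spans 0.0833333° lon × 0.0416667° lat. Centre is SW corner plus half of each.
latitude 58.1875, longitude -61.9583.

58.1875, -61.9583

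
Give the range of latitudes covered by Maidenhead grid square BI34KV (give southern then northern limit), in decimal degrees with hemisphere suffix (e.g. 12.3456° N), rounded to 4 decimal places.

Field B=1, I=8: +1·20° lon, +8·10° lat → SW at lon -160°, lat -10°.
Square 3, 4: +3·2° lon, +4·1° lat → SW at lon -154°, lat -6°.
Subsquare k=10, v=21: +10·0.0833333° lon, +21·0.0416667° lat → SW at lon -153.167°, lat -5.125°.
Cell spans 0.0833333° lon × 0.0416667° lat.
south 5.1250° S, north 5.0833° S.

5.1250° S, 5.0833° S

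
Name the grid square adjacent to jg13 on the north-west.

Longitude square 1; −1 → 0.
Latitude square 3; +1 → 4.

JG04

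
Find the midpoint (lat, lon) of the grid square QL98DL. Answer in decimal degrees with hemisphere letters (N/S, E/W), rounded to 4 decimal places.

28.4792° N, 158.2917° E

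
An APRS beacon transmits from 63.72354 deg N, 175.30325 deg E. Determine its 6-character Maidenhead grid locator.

Offset from 180°W / 90°S: lon 355.3032°, lat 153.7235°.
Field (20°×10°, letters A–R): lon ⌊355.3032/20⌋ = 17 → R; lat ⌊153.7235/10⌋ = 15 → P.
Square (2°×1°, digits 0–9): lon ⌊15.3032/2⌋ = 7; lat ⌊3.7235/1⌋ = 3.
Subsquare (5′×2.5′, letters a–x): lon ⌊1.3032/0.0833333⌋ = 15 → p; lat ⌊0.7235/0.0416667⌋ = 17 → r.

RP73pr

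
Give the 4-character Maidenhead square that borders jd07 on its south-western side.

ID96

Longitude square 0; −1 → -1, wraps to 9, carry into field.
Longitude field J = 9; −1 → 8 = I.
Latitude square 7; −1 → 6.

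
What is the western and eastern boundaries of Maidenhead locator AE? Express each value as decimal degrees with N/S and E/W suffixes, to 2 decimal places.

Field A=0, E=4: +0·20° lon, +4·10° lat → SW at lon -180°, lat -50°.
Cell spans 20° lon × 10° lat.
west 180.00° W, east 160.00° W.

180.00° W, 160.00° W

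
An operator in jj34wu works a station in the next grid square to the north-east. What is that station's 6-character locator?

JJ34xv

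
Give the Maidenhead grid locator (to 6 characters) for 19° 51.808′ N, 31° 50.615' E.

Shift to the Maidenhead origin (180°W, 90°S): lon 211.8436, lat 109.8635.
Field: 211.8436/20 → 10 → K, 109.8635/10 → 10 → K; chars KK.
Square: 11.8436/2 → 5, 9.8635/1 → 9; chars 59.
Subsquare: 1.8436/0.0833333 → 22 → w, 0.8635/0.0416667 → 20 → u; chars wu.

KK59wu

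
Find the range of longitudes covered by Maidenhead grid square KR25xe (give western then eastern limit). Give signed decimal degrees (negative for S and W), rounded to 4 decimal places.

Field K=10, R=17: +10·20° lon, +17·10° lat → SW at lon 20°, lat 80°.
Square 2, 5: +2·2° lon, +5·1° lat → SW at lon 24°, lat 85°.
Subsquare x=23, e=4: +23·0.0833333° lon, +4·0.0416667° lat → SW at lon 25.9167°, lat 85.1667°.
Cell spans 0.0833333° lon × 0.0416667° lat.
west 25.9167, east 26.0000.

25.9167, 26.0000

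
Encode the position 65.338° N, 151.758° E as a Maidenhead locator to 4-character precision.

QP55

Shift to the Maidenhead origin (180°W, 90°S): lon 331.76, lat 155.34.
Field: 331.76/20 → 16 → Q, 155.34/10 → 15 → P; chars QP.
Square: 11.76/2 → 5, 5.34/1 → 5; chars 55.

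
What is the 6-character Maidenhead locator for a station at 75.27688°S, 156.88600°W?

Add 180° to longitude and 90° to latitude: 23.1140, 14.7231.
Field: lon ⌊23.1140/20⌋ = 1 → B; lat ⌊14.7231/10⌋ = 1 → B.
Square: lon ⌊3.1140/2⌋ = 1; lat ⌊4.7231/1⌋ = 4.
Subsquare: lon ⌊1.1140/0.0833333⌋ = 13 → n; lat ⌊0.7231/0.0416667⌋ = 17 → r.

BB14nr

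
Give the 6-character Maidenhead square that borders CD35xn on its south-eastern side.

CD45am

Longitude subsquare x = 23; +1 → 24, wraps to 0 = a, carry into square.
Longitude square 3; +1 → 4.
Latitude subsquare n = 13; −1 → 12 = m.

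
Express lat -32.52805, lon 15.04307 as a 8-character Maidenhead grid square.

Offset from 180°W / 90°S: lon 195.04307°, lat 57.47195°.
Field (20°×10°, letters A–R): lon ⌊195.04307/20⌋ = 9 → J; lat ⌊57.47195/10⌋ = 5 → F.
Square (2°×1°, digits 0–9): lon ⌊15.04307/2⌋ = 7; lat ⌊7.47195/1⌋ = 7.
Subsquare (5′×2.5′, letters a–x): lon ⌊1.04307/0.0833333⌋ = 12 → m; lat ⌊0.47195/0.0416667⌋ = 11 → l.
Extended square (30″×15″, digits 0–9): lon ⌊0.04307/0.00833333⌋ = 5; lat ⌊0.01362/0.00416667⌋ = 3.

JF77ml53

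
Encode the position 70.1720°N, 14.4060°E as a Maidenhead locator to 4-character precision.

JQ70

Shift to the Maidenhead origin (180°W, 90°S): lon 194.41, lat 160.17.
Field (20°×10°, letters A–R): lon ⌊194.41/20⌋ = 9 → J; lat ⌊160.17/10⌋ = 16 → Q.
Square (2°×1°, digits 0–9): lon ⌊14.41/2⌋ = 7; lat ⌊0.17/1⌋ = 0.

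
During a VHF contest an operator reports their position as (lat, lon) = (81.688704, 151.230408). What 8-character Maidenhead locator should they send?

Shift to the Maidenhead origin (180°W, 90°S): lon 331.23041, lat 171.68870.
Field (20°×10°, letters A–R): 331.23041/20 → 16 → Q, 171.68870/10 → 17 → R; chars QR.
Square (2°×1°, digits 0–9): 11.23041/2 → 5, 1.68870/1 → 1; chars 51.
Subsquare (5′×2.5′, letters a–x): 1.23041/0.0833333 → 14 → o, 0.68870/0.0416667 → 16 → q; chars oq.
Extended square (30″×15″, digits 0–9): 0.06374/0.00833333 → 7, 0.02204/0.00416667 → 5; chars 75.

QR51oq75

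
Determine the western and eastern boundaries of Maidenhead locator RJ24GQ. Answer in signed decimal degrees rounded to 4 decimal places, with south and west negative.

164.5000, 164.5833

Field R=17, J=9: +17·20° lon, +9·10° lat → SW at lon 160°, lat 0°.
Square 2, 4: +2·2° lon, +4·1° lat → SW at lon 164°, lat 4°.
Subsquare g=6, q=16: +6·0.0833333° lon, +16·0.0416667° lat → SW at lon 164.5°, lat 4.66667°.
Cell spans 0.0833333° lon × 0.0416667° lat.
west 164.5000, east 164.5833.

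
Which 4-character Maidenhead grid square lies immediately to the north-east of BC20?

BC31

Longitude square 2; +1 → 3.
Latitude square 0; +1 → 1.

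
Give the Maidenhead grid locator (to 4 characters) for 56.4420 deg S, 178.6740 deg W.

AD03

Shift to the Maidenhead origin (180°W, 90°S): lon 1.33, lat 33.56.
Field: 1.33/20 → 0 → A, 33.56/10 → 3 → D; chars AD.
Square: 1.33/2 → 0, 3.56/1 → 3; chars 03.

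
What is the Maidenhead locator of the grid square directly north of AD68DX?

AD69da

Latitude subsquare x = 23; +1 → 24, wraps to 0 = a, carry into square.
Latitude square 8; +1 → 9.
The longitude characters are unchanged.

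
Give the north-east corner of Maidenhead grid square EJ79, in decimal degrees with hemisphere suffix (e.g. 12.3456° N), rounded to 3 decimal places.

10.000° N, 84.000° W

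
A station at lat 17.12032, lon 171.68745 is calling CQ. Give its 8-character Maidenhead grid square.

RK57uc28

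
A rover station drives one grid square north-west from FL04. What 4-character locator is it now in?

EL95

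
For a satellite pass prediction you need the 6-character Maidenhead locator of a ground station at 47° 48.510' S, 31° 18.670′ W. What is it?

HE42ie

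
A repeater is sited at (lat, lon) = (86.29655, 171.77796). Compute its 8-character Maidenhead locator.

Shift to the Maidenhead origin (180°W, 90°S): lon 351.77796, lat 176.29655.
Field: 351.77796/20 → 17 → R, 176.29655/10 → 17 → R; chars RR.
Square: 11.77796/2 → 5, 6.29655/1 → 6; chars 56.
Subsquare: 1.77796/0.0833333 → 21 → v, 0.29655/0.0416667 → 7 → h; chars vh.
Extended square: 0.02796/0.00833333 → 3, 0.00488/0.00416667 → 1; chars 31.

RR56vh31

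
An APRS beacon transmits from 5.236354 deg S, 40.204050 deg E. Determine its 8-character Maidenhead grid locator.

LI04cs43

Offset from 180°W / 90°S: lon 220.20405°, lat 84.76365°.
Field: 220.20405/20 → 11 → L, 84.76365/10 → 8 → I; chars LI.
Square: 0.20405/2 → 0, 4.76365/1 → 4; chars 04.
Subsquare: 0.20405/0.0833333 → 2 → c, 0.76365/0.0416667 → 18 → s; chars cs.
Extended square: 0.03738/0.00833333 → 4, 0.01365/0.00416667 → 3; chars 43.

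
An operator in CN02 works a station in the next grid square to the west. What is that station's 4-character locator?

BN92

Longitude square 0; −1 → -1, wraps to 9, carry into field.
Longitude field C = 2; −1 → 1 = B.
The latitude characters are unchanged.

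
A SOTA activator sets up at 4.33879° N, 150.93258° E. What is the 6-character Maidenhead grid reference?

Add 180° to longitude and 90° to latitude: 330.9326, 94.3388.
Field (20°×10°, letters A–R): 330.9326/20 → 16 → Q, 94.3388/10 → 9 → J; chars QJ.
Square (2°×1°, digits 0–9): 10.9326/2 → 5, 4.3388/1 → 4; chars 54.
Subsquare (5′×2.5′, letters a–x): 0.9326/0.0833333 → 11 → l, 0.3388/0.0416667 → 8 → i; chars li.

QJ54li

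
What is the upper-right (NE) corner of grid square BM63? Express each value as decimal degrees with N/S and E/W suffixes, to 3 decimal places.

Field B=1, M=12: +1·20° lon, +12·10° lat → SW at lon -160°, lat 30°.
Square 6, 3: +6·2° lon, +3·1° lat → SW at lon -148°, lat 33°.
Cell spans 2° lon × 1° lat. NE corner is SW corner plus one full cell.
latitude 34.000° N, longitude 146.000° W.

34.000° N, 146.000° W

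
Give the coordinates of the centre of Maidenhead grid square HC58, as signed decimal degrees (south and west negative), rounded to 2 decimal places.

Field H=7, C=2: +7·20° lon, +2·10° lat → SW at lon -40°, lat -70°.
Square 5, 8: +5·2° lon, +8·1° lat → SW at lon -30°, lat -62°.
Cell spans 2° lon × 1° lat. Centre is SW corner plus half of each.
latitude -61.50, longitude -29.00.

-61.50, -29.00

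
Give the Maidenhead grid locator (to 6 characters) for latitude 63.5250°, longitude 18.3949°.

JP93em

Shift to the Maidenhead origin (180°W, 90°S): lon 198.3949, lat 153.5250.
Field (20°×10°, letters A–R): lon ⌊198.3949/20⌋ = 9 → J; lat ⌊153.5250/10⌋ = 15 → P.
Square (2°×1°, digits 0–9): lon ⌊18.3949/2⌋ = 9; lat ⌊3.5250/1⌋ = 3.
Subsquare (5′×2.5′, letters a–x): lon ⌊0.3949/0.0833333⌋ = 4 → e; lat ⌊0.5250/0.0416667⌋ = 12 → m.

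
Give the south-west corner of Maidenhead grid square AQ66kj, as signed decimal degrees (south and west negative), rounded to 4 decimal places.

Field A=0, Q=16: +0·20° lon, +16·10° lat → SW at lon -180°, lat 70°.
Square 6, 6: +6·2° lon, +6·1° lat → SW at lon -168°, lat 76°.
Subsquare k=10, j=9: +10·0.0833333° lon, +9·0.0416667° lat → SW at lon -167.167°, lat 76.375°.
latitude 76.3750, longitude -167.1667.

76.3750, -167.1667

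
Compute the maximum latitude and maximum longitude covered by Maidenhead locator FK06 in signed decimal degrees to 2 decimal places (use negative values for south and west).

17.00, -78.00

Field F=5, K=10: +5·20° lon, +10·10° lat → SW at lon -80°, lat 10°.
Square 0, 6: +0·2° lon, +6·1° lat → SW at lon -80°, lat 16°.
Cell spans 2° lon × 1° lat. NE corner is SW corner plus one full cell.
latitude 17.00, longitude -78.00.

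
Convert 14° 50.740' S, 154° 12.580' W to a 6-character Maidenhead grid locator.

BH25vd

Offset from 180°W / 90°S: lon 25.7903°, lat 75.1543°.
Field: lon ⌊25.7903/20⌋ = 1 → B; lat ⌊75.1543/10⌋ = 7 → H.
Square: lon ⌊5.7903/2⌋ = 2; lat ⌊5.1543/1⌋ = 5.
Subsquare: lon ⌊1.7903/0.0833333⌋ = 21 → v; lat ⌊0.1543/0.0416667⌋ = 3 → d.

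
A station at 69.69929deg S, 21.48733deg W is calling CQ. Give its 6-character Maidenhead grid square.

HC90gh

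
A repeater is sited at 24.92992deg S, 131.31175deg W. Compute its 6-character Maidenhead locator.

CG45ib

Offset from 180°W / 90°S: lon 48.6883°, lat 65.0701°.
Field (20°×10°, letters A–R): 48.6883/20 → 2 → C, 65.0701/10 → 6 → G; chars CG.
Square (2°×1°, digits 0–9): 8.6883/2 → 4, 5.0701/1 → 5; chars 45.
Subsquare (5′×2.5′, letters a–x): 0.6883/0.0833333 → 8 → i, 0.0701/0.0416667 → 1 → b; chars ib.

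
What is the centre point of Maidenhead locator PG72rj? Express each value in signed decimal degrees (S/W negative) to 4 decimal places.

Field P=15, G=6: +15·20° lon, +6·10° lat → SW at lon 120°, lat -30°.
Square 7, 2: +7·2° lon, +2·1° lat → SW at lon 134°, lat -28°.
Subsquare r=17, j=9: +17·0.0833333° lon, +9·0.0416667° lat → SW at lon 135.417°, lat -27.625°.
Cell spans 0.0833333° lon × 0.0416667° lat. Centre is SW corner plus half of each.
latitude -27.6042, longitude 135.4583.

-27.6042, 135.4583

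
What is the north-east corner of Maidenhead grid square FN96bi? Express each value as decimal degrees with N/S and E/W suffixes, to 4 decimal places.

46.3750° N, 61.8333° W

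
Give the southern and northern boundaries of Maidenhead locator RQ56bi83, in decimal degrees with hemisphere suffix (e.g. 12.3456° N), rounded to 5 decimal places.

Field R=17, Q=16: +17·20° lon, +16·10° lat → SW at lon 160°, lat 70°.
Square 5, 6: +5·2° lon, +6·1° lat → SW at lon 170°, lat 76°.
Subsquare b=1, i=8: +1·0.0833333° lon, +8·0.0416667° lat → SW at lon 170.083°, lat 76.3333°.
Extended square 8, 3: +8·0.00833333° lon, +3·0.00416667° lat → SW at lon 170.15°, lat 76.3458°.
Cell spans 0.00833333° lon × 0.00416667° lat.
south 76.34583° N, north 76.35000° N.

76.34583° N, 76.35000° N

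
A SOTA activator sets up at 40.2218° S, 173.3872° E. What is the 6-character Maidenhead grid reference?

RE69qs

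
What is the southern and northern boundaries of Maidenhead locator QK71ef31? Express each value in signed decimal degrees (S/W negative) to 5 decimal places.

11.21250, 11.21667

Field Q=16, K=10: +16·20° lon, +10·10° lat → SW at lon 140°, lat 10°.
Square 7, 1: +7·2° lon, +1·1° lat → SW at lon 154°, lat 11°.
Subsquare e=4, f=5: +4·0.0833333° lon, +5·0.0416667° lat → SW at lon 154.333°, lat 11.2083°.
Extended square 3, 1: +3·0.00833333° lon, +1·0.00416667° lat → SW at lon 154.358°, lat 11.2125°.
Cell spans 0.00833333° lon × 0.00416667° lat.
south 11.21250, north 11.21667.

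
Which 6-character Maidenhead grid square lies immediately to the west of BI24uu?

BI24tu

Longitude subsquare u = 20; −1 → 19 = t.
The latitude characters are unchanged.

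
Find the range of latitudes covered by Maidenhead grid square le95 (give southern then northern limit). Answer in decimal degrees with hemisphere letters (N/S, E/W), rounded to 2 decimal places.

45.00° S, 44.00° S

Field L=11, E=4: +11·20° lon, +4·10° lat → SW at lon 40°, lat -50°.
Square 9, 5: +9·2° lon, +5·1° lat → SW at lon 58°, lat -45°.
Cell spans 2° lon × 1° lat.
south 45.00° S, north 44.00° S.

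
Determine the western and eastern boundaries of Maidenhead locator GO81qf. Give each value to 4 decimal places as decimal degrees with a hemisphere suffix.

42.6667° W, 42.5833° W

Field G=6, O=14: +6·20° lon, +14·10° lat → SW at lon -60°, lat 50°.
Square 8, 1: +8·2° lon, +1·1° lat → SW at lon -44°, lat 51°.
Subsquare q=16, f=5: +16·0.0833333° lon, +5·0.0416667° lat → SW at lon -42.6667°, lat 51.2083°.
Cell spans 0.0833333° lon × 0.0416667° lat.
west 42.6667° W, east 42.5833° W.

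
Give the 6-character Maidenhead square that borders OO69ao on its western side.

OO59xo

Longitude subsquare a = 0; −1 → -1, wraps to 23 = x, carry into square.
Longitude square 6; −1 → 5.
The latitude characters are unchanged.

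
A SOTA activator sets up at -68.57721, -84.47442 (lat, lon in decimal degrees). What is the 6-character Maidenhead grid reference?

Add 180° to longitude and 90° to latitude: 95.5256, 21.4228.
Field: 95.5256/20 → 4 → E, 21.4228/10 → 2 → C; chars EC.
Square: 15.5256/2 → 7, 1.4228/1 → 1; chars 71.
Subsquare: 1.5256/0.0833333 → 18 → s, 0.4228/0.0416667 → 10 → k; chars sk.

EC71sk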